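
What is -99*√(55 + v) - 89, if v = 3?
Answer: -89 - 99*√58 ≈ -842.96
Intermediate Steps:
-99*√(55 + v) - 89 = -99*√(55 + 3) - 89 = -99*√58 - 89 = -89 - 99*√58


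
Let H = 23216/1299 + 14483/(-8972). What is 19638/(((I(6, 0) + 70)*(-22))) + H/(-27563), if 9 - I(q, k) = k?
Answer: -3154385965631831/279154528549116 ≈ -11.300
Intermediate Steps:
I(q, k) = 9 - k
H = 189480535/11654628 (H = 23216*(1/1299) + 14483*(-1/8972) = 23216/1299 - 14483/8972 = 189480535/11654628 ≈ 16.258)
19638/(((I(6, 0) + 70)*(-22))) + H/(-27563) = 19638/((((9 - 1*0) + 70)*(-22))) + (189480535/11654628)/(-27563) = 19638/((((9 + 0) + 70)*(-22))) + (189480535/11654628)*(-1/27563) = 19638/(((9 + 70)*(-22))) - 189480535/321236511564 = 19638/((79*(-22))) - 189480535/321236511564 = 19638/(-1738) - 189480535/321236511564 = 19638*(-1/1738) - 189480535/321236511564 = -9819/869 - 189480535/321236511564 = -3154385965631831/279154528549116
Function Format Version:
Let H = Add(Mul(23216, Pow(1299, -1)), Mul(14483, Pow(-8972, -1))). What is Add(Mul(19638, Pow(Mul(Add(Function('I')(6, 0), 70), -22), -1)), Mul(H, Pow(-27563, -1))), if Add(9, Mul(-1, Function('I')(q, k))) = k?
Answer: Rational(-3154385965631831, 279154528549116) ≈ -11.300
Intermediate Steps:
Function('I')(q, k) = Add(9, Mul(-1, k))
H = Rational(189480535, 11654628) (H = Add(Mul(23216, Rational(1, 1299)), Mul(14483, Rational(-1, 8972))) = Add(Rational(23216, 1299), Rational(-14483, 8972)) = Rational(189480535, 11654628) ≈ 16.258)
Add(Mul(19638, Pow(Mul(Add(Function('I')(6, 0), 70), -22), -1)), Mul(H, Pow(-27563, -1))) = Add(Mul(19638, Pow(Mul(Add(Add(9, Mul(-1, 0)), 70), -22), -1)), Mul(Rational(189480535, 11654628), Pow(-27563, -1))) = Add(Mul(19638, Pow(Mul(Add(Add(9, 0), 70), -22), -1)), Mul(Rational(189480535, 11654628), Rational(-1, 27563))) = Add(Mul(19638, Pow(Mul(Add(9, 70), -22), -1)), Rational(-189480535, 321236511564)) = Add(Mul(19638, Pow(Mul(79, -22), -1)), Rational(-189480535, 321236511564)) = Add(Mul(19638, Pow(-1738, -1)), Rational(-189480535, 321236511564)) = Add(Mul(19638, Rational(-1, 1738)), Rational(-189480535, 321236511564)) = Add(Rational(-9819, 869), Rational(-189480535, 321236511564)) = Rational(-3154385965631831, 279154528549116)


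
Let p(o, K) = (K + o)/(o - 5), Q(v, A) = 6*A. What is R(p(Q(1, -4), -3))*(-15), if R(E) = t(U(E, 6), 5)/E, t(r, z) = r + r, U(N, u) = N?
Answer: -30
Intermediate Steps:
t(r, z) = 2*r
p(o, K) = (K + o)/(-5 + o)
R(E) = 2 (R(E) = (2*E)/E = 2)
R(p(Q(1, -4), -3))*(-15) = 2*(-15) = -30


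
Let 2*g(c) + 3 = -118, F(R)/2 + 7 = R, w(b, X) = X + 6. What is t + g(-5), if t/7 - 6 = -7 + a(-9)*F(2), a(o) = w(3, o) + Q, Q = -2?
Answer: 565/2 ≈ 282.50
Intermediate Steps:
w(b, X) = 6 + X
F(R) = -14 + 2*R
g(c) = -121/2 (g(c) = -3/2 + (1/2)*(-118) = -3/2 - 59 = -121/2)
a(o) = 4 + o (a(o) = (6 + o) - 2 = 4 + o)
t = 343 (t = 42 + 7*(-7 + (4 - 9)*(-14 + 2*2)) = 42 + 7*(-7 - 5*(-14 + 4)) = 42 + 7*(-7 - 5*(-10)) = 42 + 7*(-7 + 50) = 42 + 7*43 = 42 + 301 = 343)
t + g(-5) = 343 - 121/2 = 565/2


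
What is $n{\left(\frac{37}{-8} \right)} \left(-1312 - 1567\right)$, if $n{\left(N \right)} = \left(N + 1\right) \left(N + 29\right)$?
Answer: $\frac{16280745}{64} \approx 2.5439 \cdot 10^{5}$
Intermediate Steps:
$n{\left(N \right)} = \left(1 + N\right) \left(29 + N\right)$
$n{\left(\frac{37}{-8} \right)} \left(-1312 - 1567\right) = \left(29 + \left(\frac{37}{-8}\right)^{2} + 30 \frac{37}{-8}\right) \left(-1312 - 1567\right) = \left(29 + \left(37 \left(- \frac{1}{8}\right)\right)^{2} + 30 \cdot 37 \left(- \frac{1}{8}\right)\right) \left(-2879\right) = \left(29 + \left(- \frac{37}{8}\right)^{2} + 30 \left(- \frac{37}{8}\right)\right) \left(-2879\right) = \left(29 + \frac{1369}{64} - \frac{555}{4}\right) \left(-2879\right) = \left(- \frac{5655}{64}\right) \left(-2879\right) = \frac{16280745}{64}$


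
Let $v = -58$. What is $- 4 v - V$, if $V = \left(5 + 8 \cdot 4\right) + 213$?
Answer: $-18$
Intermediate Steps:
$V = 250$ ($V = \left(5 + 32\right) + 213 = 37 + 213 = 250$)
$- 4 v - V = \left(-4\right) \left(-58\right) - 250 = 232 - 250 = -18$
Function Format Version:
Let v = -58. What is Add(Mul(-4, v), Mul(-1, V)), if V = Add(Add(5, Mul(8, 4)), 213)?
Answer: -18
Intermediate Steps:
V = 250 (V = Add(Add(5, 32), 213) = Add(37, 213) = 250)
Add(Mul(-4, v), Mul(-1, V)) = Add(Mul(-4, -58), Mul(-1, 250)) = Add(232, -250) = -18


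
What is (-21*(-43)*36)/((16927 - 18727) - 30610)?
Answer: -2322/2315 ≈ -1.0030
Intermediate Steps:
(-21*(-43)*36)/((16927 - 18727) - 30610) = (903*36)/(-1800 - 30610) = 32508/(-32410) = 32508*(-1/32410) = -2322/2315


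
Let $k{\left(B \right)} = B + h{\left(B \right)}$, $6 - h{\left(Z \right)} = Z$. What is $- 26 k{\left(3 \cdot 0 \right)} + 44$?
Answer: $-112$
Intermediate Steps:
$h{\left(Z \right)} = 6 - Z$
$k{\left(B \right)} = 6$ ($k{\left(B \right)} = B - \left(-6 + B\right) = 6$)
$- 26 k{\left(3 \cdot 0 \right)} + 44 = \left(-26\right) 6 + 44 = -156 + 44 = -112$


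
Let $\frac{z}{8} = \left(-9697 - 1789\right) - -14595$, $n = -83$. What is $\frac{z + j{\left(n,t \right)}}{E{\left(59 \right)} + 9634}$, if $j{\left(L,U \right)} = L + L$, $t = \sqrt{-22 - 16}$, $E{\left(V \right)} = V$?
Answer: $\frac{24706}{9693} \approx 2.5489$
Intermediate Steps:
$t = i \sqrt{38}$ ($t = \sqrt{-38} = i \sqrt{38} \approx 6.1644 i$)
$j{\left(L,U \right)} = 2 L$
$z = 24872$ ($z = 8 \left(\left(-9697 - 1789\right) - -14595\right) = 8 \left(-11486 + 14595\right) = 8 \cdot 3109 = 24872$)
$\frac{z + j{\left(n,t \right)}}{E{\left(59 \right)} + 9634} = \frac{24872 + 2 \left(-83\right)}{59 + 9634} = \frac{24872 - 166}{9693} = 24706 \cdot \frac{1}{9693} = \frac{24706}{9693}$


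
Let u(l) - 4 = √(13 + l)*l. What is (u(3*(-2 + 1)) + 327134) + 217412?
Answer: 544550 - 3*√10 ≈ 5.4454e+5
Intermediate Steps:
u(l) = 4 + l*√(13 + l) (u(l) = 4 + √(13 + l)*l = 4 + l*√(13 + l))
(u(3*(-2 + 1)) + 327134) + 217412 = ((4 + (3*(-2 + 1))*√(13 + 3*(-2 + 1))) + 327134) + 217412 = ((4 + (3*(-1))*√(13 + 3*(-1))) + 327134) + 217412 = ((4 - 3*√(13 - 3)) + 327134) + 217412 = ((4 - 3*√10) + 327134) + 217412 = (327138 - 3*√10) + 217412 = 544550 - 3*√10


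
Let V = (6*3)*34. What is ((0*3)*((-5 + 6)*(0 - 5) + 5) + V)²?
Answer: 374544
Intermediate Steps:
V = 612 (V = 18*34 = 612)
((0*3)*((-5 + 6)*(0 - 5) + 5) + V)² = ((0*3)*((-5 + 6)*(0 - 5) + 5) + 612)² = (0*(1*(-5) + 5) + 612)² = (0*(-5 + 5) + 612)² = (0*0 + 612)² = (0 + 612)² = 612² = 374544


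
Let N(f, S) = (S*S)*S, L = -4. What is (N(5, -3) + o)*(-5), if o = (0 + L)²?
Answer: 55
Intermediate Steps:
N(f, S) = S³ (N(f, S) = S²*S = S³)
o = 16 (o = (0 - 4)² = (-4)² = 16)
(N(5, -3) + o)*(-5) = ((-3)³ + 16)*(-5) = (-27 + 16)*(-5) = -11*(-5) = 55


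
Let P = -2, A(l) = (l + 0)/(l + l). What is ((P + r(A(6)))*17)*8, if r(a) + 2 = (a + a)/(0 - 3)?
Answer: -1768/3 ≈ -589.33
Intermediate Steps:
A(l) = 1/2 (A(l) = l/((2*l)) = l*(1/(2*l)) = 1/2)
r(a) = -2 - 2*a/3 (r(a) = -2 + (a + a)/(0 - 3) = -2 + (2*a)/(-3) = -2 + (2*a)*(-1/3) = -2 - 2*a/3)
((P + r(A(6)))*17)*8 = ((-2 + (-2 - 2/3*1/2))*17)*8 = ((-2 + (-2 - 1/3))*17)*8 = ((-2 - 7/3)*17)*8 = -13/3*17*8 = -221/3*8 = -1768/3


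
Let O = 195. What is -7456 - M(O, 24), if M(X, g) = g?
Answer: -7480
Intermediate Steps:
-7456 - M(O, 24) = -7456 - 1*24 = -7456 - 24 = -7480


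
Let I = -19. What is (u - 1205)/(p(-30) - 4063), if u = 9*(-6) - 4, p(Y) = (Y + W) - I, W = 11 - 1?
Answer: 1263/4064 ≈ 0.31078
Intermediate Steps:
W = 10
p(Y) = 29 + Y (p(Y) = (Y + 10) - 1*(-19) = (10 + Y) + 19 = 29 + Y)
u = -58 (u = -54 - 4 = -58)
(u - 1205)/(p(-30) - 4063) = (-58 - 1205)/((29 - 30) - 4063) = -1263/(-1 - 4063) = -1263/(-4064) = -1263*(-1/4064) = 1263/4064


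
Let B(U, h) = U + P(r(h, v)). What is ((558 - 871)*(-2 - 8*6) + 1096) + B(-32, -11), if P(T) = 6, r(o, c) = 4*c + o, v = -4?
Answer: 16720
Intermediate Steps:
r(o, c) = o + 4*c
B(U, h) = 6 + U (B(U, h) = U + 6 = 6 + U)
((558 - 871)*(-2 - 8*6) + 1096) + B(-32, -11) = ((558 - 871)*(-2 - 8*6) + 1096) + (6 - 32) = (-313*(-2 - 48) + 1096) - 26 = (-313*(-50) + 1096) - 26 = (15650 + 1096) - 26 = 16746 - 26 = 16720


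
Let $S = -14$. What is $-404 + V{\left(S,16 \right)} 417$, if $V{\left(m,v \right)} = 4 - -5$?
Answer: $3349$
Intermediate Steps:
$V{\left(m,v \right)} = 9$ ($V{\left(m,v \right)} = 4 + 5 = 9$)
$-404 + V{\left(S,16 \right)} 417 = -404 + 9 \cdot 417 = -404 + 3753 = 3349$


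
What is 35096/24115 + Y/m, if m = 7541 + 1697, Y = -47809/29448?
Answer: 9546384825869/6560259647760 ≈ 1.4552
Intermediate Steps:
Y = -47809/29448 (Y = -47809*1/29448 = -47809/29448 ≈ -1.6235)
m = 9238
35096/24115 + Y/m = 35096/24115 - 47809/29448/9238 = 35096*(1/24115) - 47809/29448*1/9238 = 35096/24115 - 47809/272040624 = 9546384825869/6560259647760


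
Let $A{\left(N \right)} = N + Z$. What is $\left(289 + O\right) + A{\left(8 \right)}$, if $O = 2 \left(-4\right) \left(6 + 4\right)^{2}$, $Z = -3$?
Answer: $-506$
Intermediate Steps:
$O = -800$ ($O = - 8 \cdot 10^{2} = \left(-8\right) 100 = -800$)
$A{\left(N \right)} = -3 + N$ ($A{\left(N \right)} = N - 3 = -3 + N$)
$\left(289 + O\right) + A{\left(8 \right)} = \left(289 - 800\right) + \left(-3 + 8\right) = -511 + 5 = -506$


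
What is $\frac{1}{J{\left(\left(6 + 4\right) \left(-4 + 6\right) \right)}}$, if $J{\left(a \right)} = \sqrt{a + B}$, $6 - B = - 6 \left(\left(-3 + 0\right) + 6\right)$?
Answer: $\frac{\sqrt{11}}{22} \approx 0.15076$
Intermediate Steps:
$B = 24$ ($B = 6 - - 6 \left(\left(-3 + 0\right) + 6\right) = 6 - - 6 \left(-3 + 6\right) = 6 - \left(-6\right) 3 = 6 - -18 = 6 + 18 = 24$)
$J{\left(a \right)} = \sqrt{24 + a}$ ($J{\left(a \right)} = \sqrt{a + 24} = \sqrt{24 + a}$)
$\frac{1}{J{\left(\left(6 + 4\right) \left(-4 + 6\right) \right)}} = \frac{1}{\sqrt{24 + \left(6 + 4\right) \left(-4 + 6\right)}} = \frac{1}{\sqrt{24 + 10 \cdot 2}} = \frac{1}{\sqrt{24 + 20}} = \frac{1}{\sqrt{44}} = \frac{1}{2 \sqrt{11}} = \frac{\sqrt{11}}{22}$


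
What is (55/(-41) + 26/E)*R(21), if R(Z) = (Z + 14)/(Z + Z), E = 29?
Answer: -2645/7134 ≈ -0.37076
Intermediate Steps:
R(Z) = (14 + Z)/(2*Z) (R(Z) = (14 + Z)/((2*Z)) = (14 + Z)*(1/(2*Z)) = (14 + Z)/(2*Z))
(55/(-41) + 26/E)*R(21) = (55/(-41) + 26/29)*((1/2)*(14 + 21)/21) = (55*(-1/41) + 26*(1/29))*((1/2)*(1/21)*35) = (-55/41 + 26/29)*(5/6) = -529/1189*5/6 = -2645/7134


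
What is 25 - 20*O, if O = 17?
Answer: -315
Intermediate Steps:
25 - 20*O = 25 - 20*17 = 25 - 340 = -315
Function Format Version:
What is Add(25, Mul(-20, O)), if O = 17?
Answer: -315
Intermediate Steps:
Add(25, Mul(-20, O)) = Add(25, Mul(-20, 17)) = Add(25, -340) = -315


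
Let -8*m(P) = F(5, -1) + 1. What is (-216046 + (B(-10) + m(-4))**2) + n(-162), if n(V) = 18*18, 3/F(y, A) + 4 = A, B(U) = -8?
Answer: -86262879/400 ≈ -2.1566e+5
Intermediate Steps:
F(y, A) = 3/(-4 + A)
n(V) = 324
m(P) = -1/20 (m(P) = -(3/(-4 - 1) + 1)/8 = -(3/(-5) + 1)/8 = -(3*(-1/5) + 1)/8 = -(-3/5 + 1)/8 = -1/8*2/5 = -1/20)
(-216046 + (B(-10) + m(-4))**2) + n(-162) = (-216046 + (-8 - 1/20)**2) + 324 = (-216046 + (-161/20)**2) + 324 = (-216046 + 25921/400) + 324 = -86392479/400 + 324 = -86262879/400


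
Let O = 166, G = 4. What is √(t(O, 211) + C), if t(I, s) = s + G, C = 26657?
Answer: 2*√6718 ≈ 163.93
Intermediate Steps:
t(I, s) = 4 + s (t(I, s) = s + 4 = 4 + s)
√(t(O, 211) + C) = √((4 + 211) + 26657) = √(215 + 26657) = √26872 = 2*√6718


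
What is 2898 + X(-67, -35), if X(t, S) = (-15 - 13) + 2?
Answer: 2872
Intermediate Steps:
X(t, S) = -26 (X(t, S) = -28 + 2 = -26)
2898 + X(-67, -35) = 2898 - 26 = 2872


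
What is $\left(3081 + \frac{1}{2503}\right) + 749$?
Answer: $\frac{9586491}{2503} \approx 3830.0$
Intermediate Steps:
$\left(3081 + \frac{1}{2503}\right) + 749 = \frac{7711744}{2503} + 749 = \frac{9586491}{2503}$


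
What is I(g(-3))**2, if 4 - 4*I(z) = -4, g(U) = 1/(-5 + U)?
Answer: 4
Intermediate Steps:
I(z) = 2 (I(z) = 1 - 1/4*(-4) = 1 + 1 = 2)
I(g(-3))**2 = 2**2 = 4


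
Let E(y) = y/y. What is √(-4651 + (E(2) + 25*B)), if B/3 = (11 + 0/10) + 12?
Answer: 15*I*√13 ≈ 54.083*I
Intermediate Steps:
E(y) = 1
B = 69 (B = 3*((11 + 0/10) + 12) = 3*((11 + 0*(⅒)) + 12) = 3*((11 + 0) + 12) = 3*(11 + 12) = 3*23 = 69)
√(-4651 + (E(2) + 25*B)) = √(-4651 + (1 + 25*69)) = √(-4651 + (1 + 1725)) = √(-4651 + 1726) = √(-2925) = 15*I*√13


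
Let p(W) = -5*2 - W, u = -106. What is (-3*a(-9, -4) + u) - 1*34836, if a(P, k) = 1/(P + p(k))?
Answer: -174709/5 ≈ -34942.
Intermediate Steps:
p(W) = -10 - W
a(P, k) = 1/(-10 + P - k) (a(P, k) = 1/(P + (-10 - k)) = 1/(-10 + P - k))
(-3*a(-9, -4) + u) - 1*34836 = (-(-3)/(10 - 4 - 1*(-9)) - 106) - 1*34836 = (-(-3)/(10 - 4 + 9) - 106) - 34836 = (-(-3)/15 - 106) - 34836 = (-3*(-1/15) - 106) - 34836 = (⅕ - 106) - 34836 = -529/5 - 34836 = -174709/5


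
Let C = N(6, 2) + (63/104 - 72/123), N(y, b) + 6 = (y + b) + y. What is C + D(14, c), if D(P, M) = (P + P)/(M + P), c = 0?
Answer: 42727/4264 ≈ 10.020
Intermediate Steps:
N(y, b) = -6 + b + 2*y (N(y, b) = -6 + ((y + b) + y) = -6 + ((b + y) + y) = -6 + (b + 2*y) = -6 + b + 2*y)
D(P, M) = 2*P/(M + P) (D(P, M) = (2*P)/(M + P) = 2*P/(M + P))
C = 34199/4264 (C = (-6 + 2 + 2*6) + (63/104 - 72/123) = (-6 + 2 + 12) + (63*(1/104) - 72*1/123) = 8 + (63/104 - 24/41) = 8 + 87/4264 = 34199/4264 ≈ 8.0204)
C + D(14, c) = 34199/4264 + 2*14/(0 + 14) = 34199/4264 + 2*14/14 = 34199/4264 + 2*14*(1/14) = 34199/4264 + 2 = 42727/4264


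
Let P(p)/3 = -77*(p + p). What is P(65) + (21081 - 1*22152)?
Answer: -31101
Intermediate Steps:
P(p) = -462*p (P(p) = 3*(-77*(p + p)) = 3*(-154*p) = -462*p)
P(65) + (21081 - 1*22152) = -462*65 + (21081 - 1*22152) = -30030 + (21081 - 22152) = -30030 - 1071 = -31101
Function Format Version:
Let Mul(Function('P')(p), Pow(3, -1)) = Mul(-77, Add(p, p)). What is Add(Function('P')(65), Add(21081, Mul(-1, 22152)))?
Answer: -31101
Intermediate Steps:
Function('P')(p) = Mul(-462, p) (Function('P')(p) = Mul(3, Mul(-77, Add(p, p))) = Mul(3, Mul(-77, Mul(2, p))) = Mul(3, Mul(-154, p)) = Mul(-462, p))
Add(Function('P')(65), Add(21081, Mul(-1, 22152))) = Add(Mul(-462, 65), Add(21081, Mul(-1, 22152))) = Add(-30030, Add(21081, -22152)) = Add(-30030, -1071) = -31101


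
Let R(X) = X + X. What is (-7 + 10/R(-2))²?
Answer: 361/4 ≈ 90.250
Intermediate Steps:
R(X) = 2*X
(-7 + 10/R(-2))² = (-7 + 10/((2*(-2))))² = (-7 + 10/(-4))² = (-7 + 10*(-¼))² = (-7 - 5/2)² = (-19/2)² = 361/4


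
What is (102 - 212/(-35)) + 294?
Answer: 14072/35 ≈ 402.06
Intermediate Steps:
(102 - 212/(-35)) + 294 = (102 - 212*(-1/35)) + 294 = (102 + 212/35) + 294 = 3782/35 + 294 = 14072/35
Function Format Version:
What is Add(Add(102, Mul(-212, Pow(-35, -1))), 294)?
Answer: Rational(14072, 35) ≈ 402.06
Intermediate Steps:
Add(Add(102, Mul(-212, Pow(-35, -1))), 294) = Add(Add(102, Mul(-212, Rational(-1, 35))), 294) = Add(Add(102, Rational(212, 35)), 294) = Add(Rational(3782, 35), 294) = Rational(14072, 35)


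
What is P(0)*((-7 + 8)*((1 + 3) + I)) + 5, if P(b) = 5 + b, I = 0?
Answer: 25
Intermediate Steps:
P(0)*((-7 + 8)*((1 + 3) + I)) + 5 = (5 + 0)*((-7 + 8)*((1 + 3) + 0)) + 5 = 5*(1*(4 + 0)) + 5 = 5*(1*4) + 5 = 5*4 + 5 = 20 + 5 = 25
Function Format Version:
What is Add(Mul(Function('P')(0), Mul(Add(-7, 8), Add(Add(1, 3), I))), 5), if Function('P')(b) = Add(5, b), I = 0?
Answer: 25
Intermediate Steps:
Add(Mul(Function('P')(0), Mul(Add(-7, 8), Add(Add(1, 3), I))), 5) = Add(Mul(Add(5, 0), Mul(Add(-7, 8), Add(Add(1, 3), 0))), 5) = Add(Mul(5, Mul(1, Add(4, 0))), 5) = Add(Mul(5, Mul(1, 4)), 5) = Add(Mul(5, 4), 5) = Add(20, 5) = 25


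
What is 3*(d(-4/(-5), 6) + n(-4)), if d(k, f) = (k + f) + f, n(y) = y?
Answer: 132/5 ≈ 26.400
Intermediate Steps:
d(k, f) = k + 2*f (d(k, f) = (f + k) + f = k + 2*f)
3*(d(-4/(-5), 6) + n(-4)) = 3*((-4/(-5) + 2*6) - 4) = 3*((-4*(-1/5) + 12) - 4) = 3*((4/5 + 12) - 4) = 3*(64/5 - 4) = 3*(44/5) = 132/5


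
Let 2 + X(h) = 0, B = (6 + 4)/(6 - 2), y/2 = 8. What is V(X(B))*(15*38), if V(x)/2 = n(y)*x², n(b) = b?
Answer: 72960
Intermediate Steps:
y = 16 (y = 2*8 = 16)
B = 5/2 (B = 10/4 = 10*(¼) = 5/2 ≈ 2.5000)
X(h) = -2 (X(h) = -2 + 0 = -2)
V(x) = 32*x² (V(x) = 2*(16*x²) = 32*x²)
V(X(B))*(15*38) = (32*(-2)²)*(15*38) = (32*4)*570 = 128*570 = 72960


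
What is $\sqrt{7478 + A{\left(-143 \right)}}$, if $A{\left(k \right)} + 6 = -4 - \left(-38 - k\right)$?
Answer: $\sqrt{7363} \approx 85.808$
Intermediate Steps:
$A{\left(k \right)} = 28 + k$ ($A{\left(k \right)} = -6 - \left(-34 - k\right) = -6 + \left(-4 + \left(38 + k\right)\right) = -6 + \left(34 + k\right) = 28 + k$)
$\sqrt{7478 + A{\left(-143 \right)}} = \sqrt{7478 + \left(28 - 143\right)} = \sqrt{7478 - 115} = \sqrt{7363}$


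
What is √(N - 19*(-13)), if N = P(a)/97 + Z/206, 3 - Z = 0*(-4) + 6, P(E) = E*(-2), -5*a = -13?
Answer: √2464875513690/99910 ≈ 15.714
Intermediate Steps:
a = 13/5 (a = -⅕*(-13) = 13/5 ≈ 2.6000)
P(E) = -2*E
Z = -3 (Z = 3 - (0*(-4) + 6) = 3 - (0 + 6) = 3 - 1*6 = 3 - 6 = -3)
N = -6811/99910 (N = -2*13/5/97 - 3/206 = -26/5*1/97 - 3*1/206 = -26/485 - 3/206 = -6811/99910 ≈ -0.068171)
√(N - 19*(-13)) = √(-6811/99910 - 19*(-13)) = √(-6811/99910 + 247) = √(24670959/99910) = √2464875513690/99910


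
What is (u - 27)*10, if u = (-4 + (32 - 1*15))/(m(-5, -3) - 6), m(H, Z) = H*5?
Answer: -8500/31 ≈ -274.19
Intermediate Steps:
m(H, Z) = 5*H
u = -13/31 (u = (-4 + (32 - 1*15))/(5*(-5) - 6) = (-4 + (32 - 15))/(-25 - 6) = (-4 + 17)/(-31) = 13*(-1/31) = -13/31 ≈ -0.41935)
(u - 27)*10 = (-13/31 - 27)*10 = -850/31*10 = -8500/31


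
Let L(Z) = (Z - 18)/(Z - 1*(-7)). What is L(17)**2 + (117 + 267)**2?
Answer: 84934657/576 ≈ 1.4746e+5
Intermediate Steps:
L(Z) = (-18 + Z)/(7 + Z) (L(Z) = (-18 + Z)/(Z + 7) = (-18 + Z)/(7 + Z))
L(17)**2 + (117 + 267)**2 = ((-18 + 17)/(7 + 17))**2 + (117 + 267)**2 = (-1/24)**2 + 384**2 = ((1/24)*(-1))**2 + 147456 = (-1/24)**2 + 147456 = 1/576 + 147456 = 84934657/576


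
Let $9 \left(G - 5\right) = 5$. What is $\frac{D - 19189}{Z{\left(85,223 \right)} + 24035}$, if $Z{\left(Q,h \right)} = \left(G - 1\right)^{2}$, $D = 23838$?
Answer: $\frac{376569}{1948516} \approx 0.19326$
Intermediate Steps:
$G = \frac{50}{9}$ ($G = 5 + \frac{1}{9} \cdot 5 = 5 + \frac{5}{9} = \frac{50}{9} \approx 5.5556$)
$Z{\left(Q,h \right)} = \frac{1681}{81}$ ($Z{\left(Q,h \right)} = \left(\frac{50}{9} - 1\right)^{2} = \left(\frac{41}{9}\right)^{2} = \frac{1681}{81}$)
$\frac{D - 19189}{Z{\left(85,223 \right)} + 24035} = \frac{23838 - 19189}{\frac{1681}{81} + 24035} = \frac{4649}{\frac{1948516}{81}} = 4649 \cdot \frac{81}{1948516} = \frac{376569}{1948516}$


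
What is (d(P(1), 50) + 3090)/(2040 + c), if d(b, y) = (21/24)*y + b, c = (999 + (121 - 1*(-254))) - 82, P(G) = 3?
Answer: 12547/13328 ≈ 0.94140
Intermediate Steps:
c = 1292 (c = (999 + (121 + 254)) - 82 = (999 + 375) - 82 = 1374 - 82 = 1292)
d(b, y) = b + 7*y/8 (d(b, y) = (21*(1/24))*y + b = 7*y/8 + b = b + 7*y/8)
(d(P(1), 50) + 3090)/(2040 + c) = ((3 + (7/8)*50) + 3090)/(2040 + 1292) = ((3 + 175/4) + 3090)/3332 = (187/4 + 3090)*(1/3332) = (12547/4)*(1/3332) = 12547/13328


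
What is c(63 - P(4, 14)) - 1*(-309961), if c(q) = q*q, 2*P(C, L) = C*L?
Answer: 311186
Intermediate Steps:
P(C, L) = C*L/2 (P(C, L) = (C*L)/2 = C*L/2)
c(q) = q**2
c(63 - P(4, 14)) - 1*(-309961) = (63 - 4*14/2)**2 - 1*(-309961) = (63 - 1*28)**2 + 309961 = (63 - 28)**2 + 309961 = 35**2 + 309961 = 1225 + 309961 = 311186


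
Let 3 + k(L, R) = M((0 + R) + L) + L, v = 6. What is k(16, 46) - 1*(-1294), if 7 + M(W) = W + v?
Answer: 1368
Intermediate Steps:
M(W) = -1 + W (M(W) = -7 + (W + 6) = -7 + (6 + W) = -1 + W)
k(L, R) = -4 + R + 2*L (k(L, R) = -3 + ((-1 + ((0 + R) + L)) + L) = -3 + ((-1 + (R + L)) + L) = -3 + ((-1 + (L + R)) + L) = -3 + ((-1 + L + R) + L) = -3 + (-1 + R + 2*L) = -4 + R + 2*L)
k(16, 46) - 1*(-1294) = (-4 + 46 + 2*16) - 1*(-1294) = (-4 + 46 + 32) + 1294 = 74 + 1294 = 1368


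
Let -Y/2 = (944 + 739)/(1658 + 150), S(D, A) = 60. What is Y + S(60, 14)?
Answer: 52557/904 ≈ 58.138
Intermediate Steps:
Y = -1683/904 (Y = -2*(944 + 739)/(1658 + 150) = -3366/1808 = -2*1683/1808 = -1683/904 ≈ -1.8617)
Y + S(60, 14) = -1683/904 + 60 = 52557/904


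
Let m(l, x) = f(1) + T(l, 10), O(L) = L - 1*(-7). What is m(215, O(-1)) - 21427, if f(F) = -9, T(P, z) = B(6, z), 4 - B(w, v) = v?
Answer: -21442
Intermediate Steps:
B(w, v) = 4 - v
O(L) = 7 + L (O(L) = L + 7 = 7 + L)
T(P, z) = 4 - z
m(l, x) = -15 (m(l, x) = -9 + (4 - 1*10) = -9 + (4 - 10) = -9 - 6 = -15)
m(215, O(-1)) - 21427 = -15 - 21427 = -21442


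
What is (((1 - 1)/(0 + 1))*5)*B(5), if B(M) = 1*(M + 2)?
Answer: 0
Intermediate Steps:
B(M) = 2 + M (B(M) = 1*(2 + M) = 2 + M)
(((1 - 1)/(0 + 1))*5)*B(5) = (((1 - 1)/(0 + 1))*5)*(2 + 5) = ((0/1)*5)*7 = ((0*1)*5)*7 = (0*5)*7 = 0*7 = 0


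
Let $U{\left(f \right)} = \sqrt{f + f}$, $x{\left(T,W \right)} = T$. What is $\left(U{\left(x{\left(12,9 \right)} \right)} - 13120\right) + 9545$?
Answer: $-3575 + 2 \sqrt{6} \approx -3570.1$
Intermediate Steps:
$U{\left(f \right)} = \sqrt{2} \sqrt{f}$ ($U{\left(f \right)} = \sqrt{2 f} = \sqrt{2} \sqrt{f}$)
$\left(U{\left(x{\left(12,9 \right)} \right)} - 13120\right) + 9545 = \left(\sqrt{2} \sqrt{12} - 13120\right) + 9545 = \left(\sqrt{2} \cdot 2 \sqrt{3} - 13120\right) + 9545 = \left(2 \sqrt{6} - 13120\right) + 9545 = \left(-13120 + 2 \sqrt{6}\right) + 9545 = -3575 + 2 \sqrt{6}$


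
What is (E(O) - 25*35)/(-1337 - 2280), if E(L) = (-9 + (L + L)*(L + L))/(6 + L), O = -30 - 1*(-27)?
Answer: 866/3617 ≈ 0.23942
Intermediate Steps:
O = -3 (O = -30 + 27 = -3)
E(L) = (-9 + 4*L²)/(6 + L) (E(L) = (-9 + (2*L)*(2*L))/(6 + L) = (-9 + 4*L²)/(6 + L))
(E(O) - 25*35)/(-1337 - 2280) = ((-9 + 4*(-3)²)/(6 - 3) - 25*35)/(-1337 - 2280) = ((-9 + 4*9)/3 - 875)/(-3617) = ((-9 + 36)/3 - 875)*(-1/3617) = ((⅓)*27 - 875)*(-1/3617) = (9 - 875)*(-1/3617) = -866*(-1/3617) = 866/3617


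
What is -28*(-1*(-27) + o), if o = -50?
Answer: 644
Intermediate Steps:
-28*(-1*(-27) + o) = -28*(-1*(-27) - 50) = -28*(27 - 50) = -28*(-23) = 644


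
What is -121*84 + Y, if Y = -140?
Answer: -10304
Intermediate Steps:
-121*84 + Y = -121*84 - 140 = -10164 - 140 = -10304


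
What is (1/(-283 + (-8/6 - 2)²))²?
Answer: 81/5987809 ≈ 1.3527e-5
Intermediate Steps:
(1/(-283 + (-8/6 - 2)²))² = (1/(-283 + (-8*⅙ - 2)²))² = (1/(-283 + (-4/3 - 2)²))² = (1/(-283 + (-10/3)²))² = (1/(-283 + 100/9))² = (1/(-2447/9))² = (-9/2447)² = 81/5987809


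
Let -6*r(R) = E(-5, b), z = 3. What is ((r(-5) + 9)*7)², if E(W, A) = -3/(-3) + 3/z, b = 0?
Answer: 33124/9 ≈ 3680.4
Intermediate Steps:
E(W, A) = 2 (E(W, A) = -3/(-3) + 3/3 = -3*(-⅓) + 3*(⅓) = 1 + 1 = 2)
r(R) = -⅓ (r(R) = -⅙*2 = -⅓)
((r(-5) + 9)*7)² = ((-⅓ + 9)*7)² = ((26/3)*7)² = (182/3)² = 33124/9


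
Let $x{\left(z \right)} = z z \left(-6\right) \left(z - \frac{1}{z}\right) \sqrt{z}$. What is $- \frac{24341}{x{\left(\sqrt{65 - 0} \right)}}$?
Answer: $\frac{24341 \sqrt[4]{65}}{24960} \approx 2.769$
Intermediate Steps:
$x{\left(z \right)} = - 6 z^{\frac{5}{2}} \left(z - \frac{1}{z}\right)$ ($x{\left(z \right)} = z^{2} \left(-6\right) \left(z - \frac{1}{z}\right) \sqrt{z} = - 6 z^{2} \left(z - \frac{1}{z}\right) \sqrt{z} = - 6 z^{\frac{5}{2}} \left(z - \frac{1}{z}\right)$)
$- \frac{24341}{x{\left(\sqrt{65 - 0} \right)}} = - \frac{24341}{6 \left(\sqrt{65 - 0}\right)^{\frac{3}{2}} \left(1 - \left(\sqrt{65 - 0}\right)^{2}\right)} = - \frac{24341}{6 \left(\sqrt{65 + 0}\right)^{\frac{3}{2}} \left(1 - \left(\sqrt{65 + 0}\right)^{2}\right)} = - \frac{24341}{6 \left(\sqrt{65}\right)^{\frac{3}{2}} \left(1 - \left(\sqrt{65}\right)^{2}\right)} = - \frac{24341}{6 \cdot 65^{\frac{3}{4}} \left(1 - 65\right)} = - \frac{24341}{6 \cdot 65^{\frac{3}{4}} \left(-64\right)} = - \frac{24341}{\left(-384\right) 65^{\frac{3}{4}}} = - 24341 \left(- \frac{\sqrt[4]{65}}{24960}\right) = \frac{24341 \sqrt[4]{65}}{24960}$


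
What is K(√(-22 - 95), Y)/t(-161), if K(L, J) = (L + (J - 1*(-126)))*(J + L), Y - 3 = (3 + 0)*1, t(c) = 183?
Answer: 225/61 + 138*I*√13/61 ≈ 3.6885 + 8.1568*I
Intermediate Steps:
Y = 6 (Y = 3 + (3 + 0)*1 = 3 + 3*1 = 3 + 3 = 6)
K(L, J) = (J + L)*(126 + J + L) (K(L, J) = (L + (J + 126))*(J + L) = (L + (126 + J))*(J + L) = (126 + J + L)*(J + L) = (J + L)*(126 + J + L))
K(√(-22 - 95), Y)/t(-161) = (6² + (√(-22 - 95))² + 126*6 + 126*√(-22 - 95) + 2*6*√(-22 - 95))/183 = (36 + (√(-117))² + 756 + 126*√(-117) + 2*6*√(-117))*(1/183) = (36 + (3*I*√13)² + 756 + 126*(3*I*√13) + 2*6*(3*I*√13))*(1/183) = (36 - 117 + 756 + 378*I*√13 + 36*I*√13)*(1/183) = (675 + 414*I*√13)*(1/183) = 225/61 + 138*I*√13/61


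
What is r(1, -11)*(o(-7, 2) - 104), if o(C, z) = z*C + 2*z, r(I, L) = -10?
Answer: 1140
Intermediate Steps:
o(C, z) = 2*z + C*z (o(C, z) = C*z + 2*z = 2*z + C*z)
r(1, -11)*(o(-7, 2) - 104) = -10*(2*(2 - 7) - 104) = -10*(2*(-5) - 104) = -10*(-10 - 104) = -10*(-114) = 1140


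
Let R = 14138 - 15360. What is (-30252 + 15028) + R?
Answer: -16446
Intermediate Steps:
R = -1222
(-30252 + 15028) + R = (-30252 + 15028) - 1222 = -15224 - 1222 = -16446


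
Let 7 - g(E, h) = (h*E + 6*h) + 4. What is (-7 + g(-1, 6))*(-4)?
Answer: 136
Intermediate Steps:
g(E, h) = 3 - 6*h - E*h (g(E, h) = 7 - ((h*E + 6*h) + 4) = 7 - ((E*h + 6*h) + 4) = 7 - ((6*h + E*h) + 4) = 7 - (4 + 6*h + E*h) = 7 + (-4 - 6*h - E*h) = 3 - 6*h - E*h)
(-7 + g(-1, 6))*(-4) = (-7 + (3 - 6*6 - 1*(-1)*6))*(-4) = (-7 + (3 - 36 + 6))*(-4) = (-7 - 27)*(-4) = -34*(-4) = 136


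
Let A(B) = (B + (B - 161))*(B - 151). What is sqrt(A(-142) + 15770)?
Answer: sqrt(146155) ≈ 382.30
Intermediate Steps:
A(B) = (-161 + 2*B)*(-151 + B) (A(B) = (B + (-161 + B))*(-151 + B) = (-161 + 2*B)*(-151 + B))
sqrt(A(-142) + 15770) = sqrt((24311 - 463*(-142) + 2*(-142)**2) + 15770) = sqrt((24311 + 65746 + 2*20164) + 15770) = sqrt((24311 + 65746 + 40328) + 15770) = sqrt(130385 + 15770) = sqrt(146155)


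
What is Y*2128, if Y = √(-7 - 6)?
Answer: 2128*I*√13 ≈ 7672.6*I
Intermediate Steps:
Y = I*√13 (Y = √(-13) = I*√13 ≈ 3.6056*I)
Y*2128 = (I*√13)*2128 = 2128*I*√13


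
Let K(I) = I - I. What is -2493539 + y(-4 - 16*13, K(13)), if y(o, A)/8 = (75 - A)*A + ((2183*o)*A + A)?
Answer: -2493539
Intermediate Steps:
K(I) = 0
y(o, A) = 8*A + 8*A*(75 - A) + 17464*A*o (y(o, A) = 8*((75 - A)*A + ((2183*o)*A + A)) = 8*(A*(75 - A) + (2183*A*o + A)) = 8*(A*(75 - A) + (A + 2183*A*o)) = 8*(A + A*(75 - A) + 2183*A*o) = 8*A + 8*A*(75 - A) + 17464*A*o)
-2493539 + y(-4 - 16*13, K(13)) = -2493539 + 8*0*(76 - 1*0 + 2183*(-4 - 16*13)) = -2493539 + 8*0*(76 + 0 + 2183*(-4 - 208)) = -2493539 + 8*0*(76 + 0 + 2183*(-212)) = -2493539 + 8*0*(76 + 0 - 462796) = -2493539 + 8*0*(-462720) = -2493539 + 0 = -2493539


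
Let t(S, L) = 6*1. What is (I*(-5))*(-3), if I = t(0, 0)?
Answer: 90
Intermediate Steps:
t(S, L) = 6
I = 6
(I*(-5))*(-3) = (6*(-5))*(-3) = -30*(-3) = 90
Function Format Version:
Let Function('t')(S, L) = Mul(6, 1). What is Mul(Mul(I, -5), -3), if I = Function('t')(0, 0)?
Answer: 90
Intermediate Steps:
Function('t')(S, L) = 6
I = 6
Mul(Mul(I, -5), -3) = Mul(Mul(6, -5), -3) = Mul(-30, -3) = 90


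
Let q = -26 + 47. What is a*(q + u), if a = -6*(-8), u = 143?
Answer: 7872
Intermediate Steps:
a = 48
q = 21
a*(q + u) = 48*(21 + 143) = 48*164 = 7872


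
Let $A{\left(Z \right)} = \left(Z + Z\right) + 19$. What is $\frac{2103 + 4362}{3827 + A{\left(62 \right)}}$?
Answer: $\frac{1293}{794} \approx 1.6285$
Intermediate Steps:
$A{\left(Z \right)} = 19 + 2 Z$ ($A{\left(Z \right)} = 2 Z + 19 = 19 + 2 Z$)
$\frac{2103 + 4362}{3827 + A{\left(62 \right)}} = \frac{2103 + 4362}{3827 + \left(19 + 2 \cdot 62\right)} = \frac{6465}{3827 + \left(19 + 124\right)} = \frac{6465}{3827 + 143} = \frac{6465}{3970} = 6465 \cdot \frac{1}{3970} = \frac{1293}{794}$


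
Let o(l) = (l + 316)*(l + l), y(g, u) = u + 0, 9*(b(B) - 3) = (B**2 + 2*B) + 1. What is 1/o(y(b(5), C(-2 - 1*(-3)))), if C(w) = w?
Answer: 1/634 ≈ 0.0015773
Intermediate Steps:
b(B) = 28/9 + B**2/9 + 2*B/9 (b(B) = 3 + ((B**2 + 2*B) + 1)/9 = 3 + (1 + B**2 + 2*B)/9 = 3 + (1/9 + B**2/9 + 2*B/9) = 28/9 + B**2/9 + 2*B/9)
y(g, u) = u
o(l) = 2*l*(316 + l) (o(l) = (316 + l)*(2*l) = 2*l*(316 + l))
1/o(y(b(5), C(-2 - 1*(-3)))) = 1/(2*(-2 - 1*(-3))*(316 + (-2 - 1*(-3)))) = 1/(2*(-2 + 3)*(316 + (-2 + 3))) = 1/(2*1*(316 + 1)) = 1/(2*1*317) = 1/634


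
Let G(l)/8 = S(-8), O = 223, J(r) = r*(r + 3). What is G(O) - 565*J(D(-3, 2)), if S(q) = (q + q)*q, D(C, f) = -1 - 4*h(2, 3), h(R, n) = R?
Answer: -29486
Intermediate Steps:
D(C, f) = -9 (D(C, f) = -1 - 4*2 = -1 - 8 = -9)
J(r) = r*(3 + r)
S(q) = 2*q² (S(q) = (2*q)*q = 2*q²)
G(l) = 1024 (G(l) = 8*(2*(-8)²) = 8*(2*64) = 8*128 = 1024)
G(O) - 565*J(D(-3, 2)) = 1024 - (-5085)*(3 - 9) = 1024 - (-5085)*(-6) = 1024 - 565*54 = 1024 - 30510 = -29486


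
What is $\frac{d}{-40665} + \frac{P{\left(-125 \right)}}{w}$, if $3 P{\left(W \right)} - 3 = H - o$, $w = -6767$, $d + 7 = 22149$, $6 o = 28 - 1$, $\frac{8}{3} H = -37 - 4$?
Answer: $- \frac{1196849387}{2201440440} \approx -0.54367$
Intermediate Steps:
$H = - \frac{123}{8}$ ($H = \frac{3 \left(-37 - 4\right)}{8} = \frac{3}{8} \left(-41\right) = - \frac{123}{8} \approx -15.375$)
$o = \frac{9}{2}$ ($o = \frac{28 - 1}{6} = \frac{1}{6} \cdot 27 = \frac{9}{2} \approx 4.5$)
$d = 22142$ ($d = -7 + 22149 = 22142$)
$P{\left(W \right)} = - \frac{45}{8}$ ($P{\left(W \right)} = 1 + \frac{- \frac{123}{8} - \frac{9}{2}}{3} = 1 + \frac{1}{3} \left(- \frac{159}{8}\right) = 1 - \frac{53}{8} = - \frac{45}{8}$)
$\frac{d}{-40665} + \frac{P{\left(-125 \right)}}{w} = \frac{22142}{-40665} - \frac{45}{8 \left(-6767\right)} = 22142 \left(- \frac{1}{40665}\right) - - \frac{45}{54136} = - \frac{22142}{40665} + \frac{45}{54136} = - \frac{1196849387}{2201440440}$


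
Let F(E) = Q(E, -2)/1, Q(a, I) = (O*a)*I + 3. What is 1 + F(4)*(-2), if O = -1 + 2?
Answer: 11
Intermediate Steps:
O = 1
Q(a, I) = 3 + I*a (Q(a, I) = (1*a)*I + 3 = a*I + 3 = I*a + 3 = 3 + I*a)
F(E) = 3 - 2*E (F(E) = (3 - 2*E)/1 = (3 - 2*E)*1 = 3 - 2*E)
1 + F(4)*(-2) = 1 + (3 - 2*4)*(-2) = 1 + (3 - 8)*(-2) = 1 - 5*(-2) = 1 + 10 = 11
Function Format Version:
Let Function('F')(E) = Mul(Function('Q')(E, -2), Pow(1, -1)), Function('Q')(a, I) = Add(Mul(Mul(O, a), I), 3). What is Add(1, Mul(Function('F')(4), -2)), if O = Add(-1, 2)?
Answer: 11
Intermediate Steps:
O = 1
Function('Q')(a, I) = Add(3, Mul(I, a)) (Function('Q')(a, I) = Add(Mul(Mul(1, a), I), 3) = Add(Mul(a, I), 3) = Add(Mul(I, a), 3) = Add(3, Mul(I, a)))
Function('F')(E) = Add(3, Mul(-2, E)) (Function('F')(E) = Mul(Add(3, Mul(-2, E)), Pow(1, -1)) = Mul(Add(3, Mul(-2, E)), 1) = Add(3, Mul(-2, E)))
Add(1, Mul(Function('F')(4), -2)) = Add(1, Mul(Add(3, Mul(-2, 4)), -2)) = Add(1, Mul(Add(3, -8), -2)) = Add(1, Mul(-5, -2)) = Add(1, 10) = 11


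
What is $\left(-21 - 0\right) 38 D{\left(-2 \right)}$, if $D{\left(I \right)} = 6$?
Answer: $-4788$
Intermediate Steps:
$\left(-21 - 0\right) 38 D{\left(-2 \right)} = \left(-21 - 0\right) 38 \cdot 6 = \left(-21 + 0\right) 38 \cdot 6 = \left(-21\right) 38 \cdot 6 = \left(-798\right) 6 = -4788$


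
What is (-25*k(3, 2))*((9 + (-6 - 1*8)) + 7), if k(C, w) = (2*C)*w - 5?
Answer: -350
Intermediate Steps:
k(C, w) = -5 + 2*C*w (k(C, w) = 2*C*w - 5 = -5 + 2*C*w)
(-25*k(3, 2))*((9 + (-6 - 1*8)) + 7) = (-25*(-5 + 2*3*2))*((9 + (-6 - 1*8)) + 7) = (-25*(-5 + 12))*((9 + (-6 - 8)) + 7) = (-25*7)*((9 - 14) + 7) = -175*(-5 + 7) = -175*2 = -350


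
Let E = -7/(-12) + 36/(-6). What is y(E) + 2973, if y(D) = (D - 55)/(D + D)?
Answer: 77443/26 ≈ 2978.6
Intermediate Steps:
E = -65/12 (E = -7*(-1/12) + 36*(-1/6) = 7/12 - 6 = -65/12 ≈ -5.4167)
y(D) = (-55 + D)/(2*D) (y(D) = (-55 + D)/((2*D)) = (-55 + D)*(1/(2*D)) = (-55 + D)/(2*D))
y(E) + 2973 = (-55 - 65/12)/(2*(-65/12)) + 2973 = (1/2)*(-12/65)*(-725/12) + 2973 = 145/26 + 2973 = 77443/26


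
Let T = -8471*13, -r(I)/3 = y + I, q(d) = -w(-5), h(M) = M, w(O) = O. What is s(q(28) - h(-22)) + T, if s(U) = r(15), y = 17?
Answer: -110219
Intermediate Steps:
q(d) = 5 (q(d) = -1*(-5) = 5)
r(I) = -51 - 3*I (r(I) = -3*(17 + I) = -51 - 3*I)
s(U) = -96 (s(U) = -51 - 3*15 = -51 - 45 = -96)
T = -110123
s(q(28) - h(-22)) + T = -96 - 110123 = -110219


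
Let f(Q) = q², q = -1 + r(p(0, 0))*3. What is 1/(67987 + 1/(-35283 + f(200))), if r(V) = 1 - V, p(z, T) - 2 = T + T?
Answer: 35267/2397697528 ≈ 1.4709e-5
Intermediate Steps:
p(z, T) = 2 + 2*T (p(z, T) = 2 + (T + T) = 2 + 2*T)
q = -4 (q = -1 + (1 - (2 + 2*0))*3 = -1 + (1 - (2 + 0))*3 = -1 + (1 - 1*2)*3 = -1 + (1 - 2)*3 = -1 - 1*3 = -1 - 3 = -4)
f(Q) = 16 (f(Q) = (-4)² = 16)
1/(67987 + 1/(-35283 + f(200))) = 1/(67987 + 1/(-35283 + 16)) = 1/(67987 + 1/(-35267)) = 1/(67987 - 1/35267) = 1/(2397697528/35267) = 35267/2397697528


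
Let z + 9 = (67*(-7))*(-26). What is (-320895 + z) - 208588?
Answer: -517298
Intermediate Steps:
z = 12185 (z = -9 + (67*(-7))*(-26) = -9 - 469*(-26) = -9 + 12194 = 12185)
(-320895 + z) - 208588 = (-320895 + 12185) - 208588 = -308710 - 208588 = -517298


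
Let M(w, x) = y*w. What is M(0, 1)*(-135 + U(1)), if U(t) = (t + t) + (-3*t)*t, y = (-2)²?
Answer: 0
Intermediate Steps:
y = 4
U(t) = -3*t² + 2*t (U(t) = 2*t - 3*t² = -3*t² + 2*t)
M(w, x) = 4*w
M(0, 1)*(-135 + U(1)) = (4*0)*(-135 + 1*(2 - 3*1)) = 0*(-135 + 1*(2 - 3)) = 0*(-135 + 1*(-1)) = 0*(-135 - 1) = 0*(-136) = 0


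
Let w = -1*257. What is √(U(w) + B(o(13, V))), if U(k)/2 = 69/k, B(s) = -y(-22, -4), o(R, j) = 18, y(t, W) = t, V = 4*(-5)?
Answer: 2*√354403/257 ≈ 4.6328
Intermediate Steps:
V = -20
B(s) = 22 (B(s) = -1*(-22) = 22)
w = -257
U(k) = 138/k (U(k) = 2*(69/k) = 138/k)
√(U(w) + B(o(13, V))) = √(138/(-257) + 22) = √(138*(-1/257) + 22) = √(-138/257 + 22) = √(5516/257) = 2*√354403/257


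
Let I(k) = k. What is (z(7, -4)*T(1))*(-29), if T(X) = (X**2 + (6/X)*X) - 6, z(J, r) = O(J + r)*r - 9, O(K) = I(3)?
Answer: 609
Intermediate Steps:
O(K) = 3
z(J, r) = -9 + 3*r (z(J, r) = 3*r - 9 = -9 + 3*r)
T(X) = X**2 (T(X) = (X**2 + 6) - 6 = (6 + X**2) - 6 = X**2)
(z(7, -4)*T(1))*(-29) = ((-9 + 3*(-4))*1**2)*(-29) = ((-9 - 12)*1)*(-29) = -21*1*(-29) = -21*(-29) = 609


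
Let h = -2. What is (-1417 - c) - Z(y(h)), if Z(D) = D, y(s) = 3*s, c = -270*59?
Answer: 14519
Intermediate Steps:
c = -15930
(-1417 - c) - Z(y(h)) = (-1417 - 1*(-15930)) - 3*(-2) = (-1417 + 15930) - 1*(-6) = 14513 + 6 = 14519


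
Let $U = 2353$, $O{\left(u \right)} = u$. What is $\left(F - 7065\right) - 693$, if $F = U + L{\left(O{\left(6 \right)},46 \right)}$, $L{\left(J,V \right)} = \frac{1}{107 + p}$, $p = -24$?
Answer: $- \frac{448614}{83} \approx -5405.0$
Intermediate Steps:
$L{\left(J,V \right)} = \frac{1}{83}$ ($L{\left(J,V \right)} = \frac{1}{107 - 24} = \frac{1}{83}$)
$F = \frac{195300}{83}$ ($F = 2353 + \frac{1}{83} = \frac{195300}{83} \approx 2353.0$)
$\left(F - 7065\right) - 693 = \left(\frac{195300}{83} - 7065\right) - 693 = - \frac{391095}{83} - 693 = - \frac{448614}{83}$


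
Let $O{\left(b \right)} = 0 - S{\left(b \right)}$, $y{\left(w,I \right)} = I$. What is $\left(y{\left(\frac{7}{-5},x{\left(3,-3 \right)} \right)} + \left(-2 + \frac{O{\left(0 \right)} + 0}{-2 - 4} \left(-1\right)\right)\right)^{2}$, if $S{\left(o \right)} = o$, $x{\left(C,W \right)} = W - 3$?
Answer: $64$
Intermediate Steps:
$x{\left(C,W \right)} = -3 + W$
$O{\left(b \right)} = - b$ ($O{\left(b \right)} = 0 - b = - b$)
$\left(y{\left(\frac{7}{-5},x{\left(3,-3 \right)} \right)} + \left(-2 + \frac{O{\left(0 \right)} + 0}{-2 - 4} \left(-1\right)\right)\right)^{2} = \left(\left(-3 - 3\right) - \left(2 - \frac{\left(-1\right) 0 + 0}{-2 - 4} \left(-1\right)\right)\right)^{2} = \left(-6 - \left(2 - \frac{0 + 0}{-6} \left(-1\right)\right)\right)^{2} = \left(-6 - \left(2 - 0 \left(- \frac{1}{6}\right) \left(-1\right)\right)\right)^{2} = \left(-6 + \left(-2 + 0 \left(-1\right)\right)\right)^{2} = \left(-6 + \left(-2 + 0\right)\right)^{2} = \left(-6 - 2\right)^{2} = \left(-8\right)^{2} = 64$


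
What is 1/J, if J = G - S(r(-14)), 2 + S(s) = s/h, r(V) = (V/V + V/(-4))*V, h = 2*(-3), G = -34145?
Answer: -2/68307 ≈ -2.9280e-5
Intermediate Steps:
h = -6
r(V) = V*(1 - V/4) (r(V) = (1 + V*(-1/4))*V = (1 - V/4)*V = V*(1 - V/4))
S(s) = -2 - s/6 (S(s) = -2 + s/(-6) = -2 + s*(-1/6) = -2 - s/6)
J = -68307/2 (J = -34145 - (-2 - (-14)*(4 - 1*(-14))/24) = -34145 - (-2 - (-14)*(4 + 14)/24) = -34145 - (-2 - (-14)*18/24) = -34145 - (-2 - 1/6*(-63)) = -34145 - (-2 + 21/2) = -34145 - 1*17/2 = -34145 - 17/2 = -68307/2 ≈ -34154.)
1/J = 1/(-68307/2) = -2/68307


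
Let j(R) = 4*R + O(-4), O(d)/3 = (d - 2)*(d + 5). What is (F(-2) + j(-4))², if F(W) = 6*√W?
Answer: 1084 - 408*I*√2 ≈ 1084.0 - 577.0*I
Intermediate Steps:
O(d) = 3*(-2 + d)*(5 + d) (O(d) = 3*((d - 2)*(d + 5)) = 3*((-2 + d)*(5 + d)) = 3*(-2 + d)*(5 + d))
j(R) = -18 + 4*R (j(R) = 4*R + (-30 + 3*(-4)² + 9*(-4)) = 4*R + (-30 + 3*16 - 36) = 4*R + (-30 + 48 - 36) = 4*R - 18 = -18 + 4*R)
(F(-2) + j(-4))² = (6*√(-2) + (-18 + 4*(-4)))² = (6*(I*√2) + (-18 - 16))² = (6*I*√2 - 34)² = (-34 + 6*I*√2)²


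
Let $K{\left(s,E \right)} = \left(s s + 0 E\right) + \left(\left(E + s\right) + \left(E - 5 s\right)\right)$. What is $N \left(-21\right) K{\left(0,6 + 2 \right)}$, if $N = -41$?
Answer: $13776$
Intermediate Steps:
$K{\left(s,E \right)} = s^{2} - 4 s + 2 E$ ($K{\left(s,E \right)} = \left(s^{2} + 0\right) + \left(- 4 s + 2 E\right) = s^{2} + \left(- 4 s + 2 E\right) = s^{2} - 4 s + 2 E$)
$N \left(-21\right) K{\left(0,6 + 2 \right)} = \left(-41\right) \left(-21\right) \left(0^{2} - 0 + 2 \left(6 + 2\right)\right) = 861 \left(0 + 0 + 2 \cdot 8\right) = 861 \left(0 + 0 + 16\right) = 861 \cdot 16 = 13776$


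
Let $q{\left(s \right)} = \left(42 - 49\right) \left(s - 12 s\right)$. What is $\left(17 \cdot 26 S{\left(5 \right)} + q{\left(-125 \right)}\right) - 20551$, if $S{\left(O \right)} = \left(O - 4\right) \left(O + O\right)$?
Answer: $-25756$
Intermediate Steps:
$q{\left(s \right)} = 77 s$ ($q{\left(s \right)} = - 7 \left(- 11 s\right) = 77 s$)
$S{\left(O \right)} = 2 O \left(-4 + O\right)$ ($S{\left(O \right)} = \left(-4 + O\right) 2 O = 2 O \left(-4 + O\right)$)
$\left(17 \cdot 26 S{\left(5 \right)} + q{\left(-125 \right)}\right) - 20551 = \left(17 \cdot 26 \cdot 2 \cdot 5 \left(-4 + 5\right) + 77 \left(-125\right)\right) - 20551 = \left(442 \cdot 2 \cdot 5 \cdot 1 - 9625\right) - 20551 = \left(442 \cdot 10 - 9625\right) - 20551 = \left(4420 - 9625\right) - 20551 = -5205 - 20551 = -25756$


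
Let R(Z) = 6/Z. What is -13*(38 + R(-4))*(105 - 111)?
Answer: 2847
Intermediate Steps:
-13*(38 + R(-4))*(105 - 111) = -13*(38 + 6/(-4))*(105 - 111) = -13*(38 + 6*(-¼))*(-6) = -13*(38 - 3/2)*(-6) = -949*(-6)/2 = -13*(-219) = 2847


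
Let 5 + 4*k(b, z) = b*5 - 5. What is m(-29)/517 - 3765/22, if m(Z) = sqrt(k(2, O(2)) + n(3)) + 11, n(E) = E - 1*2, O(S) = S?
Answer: -176931/1034 ≈ -171.11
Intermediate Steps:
n(E) = -2 + E (n(E) = E - 2 = -2 + E)
k(b, z) = -5/2 + 5*b/4 (k(b, z) = -5/4 + (b*5 - 5)/4 = -5/4 + (5*b - 5)/4 = -5/4 + (-5 + 5*b)/4 = -5/4 + (-5/4 + 5*b/4) = -5/2 + 5*b/4)
m(Z) = 12 (m(Z) = sqrt((-5/2 + (5/4)*2) + (-2 + 3)) + 11 = sqrt((-5/2 + 5/2) + 1) + 11 = sqrt(0 + 1) + 11 = sqrt(1) + 11 = 1 + 11 = 12)
m(-29)/517 - 3765/22 = 12/517 - 3765/22 = -176931/1034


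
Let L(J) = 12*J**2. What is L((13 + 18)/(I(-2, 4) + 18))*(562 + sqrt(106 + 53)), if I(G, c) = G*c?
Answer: 1620246/25 + 2883*sqrt(159)/25 ≈ 66264.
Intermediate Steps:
L((13 + 18)/(I(-2, 4) + 18))*(562 + sqrt(106 + 53)) = (12*((13 + 18)/(-2*4 + 18))**2)*(562 + sqrt(106 + 53)) = (12*(31/(-8 + 18))**2)*(562 + sqrt(159)) = (12*(31/10)**2)*(562 + sqrt(159)) = (12*(961/100))*(562 + sqrt(159)) = 2883*(562 + sqrt(159))/25 = 1620246/25 + 2883*sqrt(159)/25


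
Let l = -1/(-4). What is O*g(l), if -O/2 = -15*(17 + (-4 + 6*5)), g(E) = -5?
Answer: -6450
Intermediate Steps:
l = ¼ (l = -1*(-¼) = ¼ ≈ 0.25000)
O = 1290 (O = -(-30)*(17 + (-4 + 6*5)) = -(-30)*(17 + (-4 + 30)) = -(-30)*(17 + 26) = -(-30)*43 = -2*(-645) = 1290)
O*g(l) = 1290*(-5) = -6450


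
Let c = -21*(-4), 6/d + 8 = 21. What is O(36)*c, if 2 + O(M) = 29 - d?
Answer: 28980/13 ≈ 2229.2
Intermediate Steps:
d = 6/13 (d = 6/(-8 + 21) = 6/13 ≈ 0.46154)
O(M) = 345/13 (O(M) = -2 + (29 - 1*6/13) = -2 + (29 - 6/13) = -2 + 371/13 = 345/13)
c = 84
O(36)*c = (345/13)*84 = 28980/13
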